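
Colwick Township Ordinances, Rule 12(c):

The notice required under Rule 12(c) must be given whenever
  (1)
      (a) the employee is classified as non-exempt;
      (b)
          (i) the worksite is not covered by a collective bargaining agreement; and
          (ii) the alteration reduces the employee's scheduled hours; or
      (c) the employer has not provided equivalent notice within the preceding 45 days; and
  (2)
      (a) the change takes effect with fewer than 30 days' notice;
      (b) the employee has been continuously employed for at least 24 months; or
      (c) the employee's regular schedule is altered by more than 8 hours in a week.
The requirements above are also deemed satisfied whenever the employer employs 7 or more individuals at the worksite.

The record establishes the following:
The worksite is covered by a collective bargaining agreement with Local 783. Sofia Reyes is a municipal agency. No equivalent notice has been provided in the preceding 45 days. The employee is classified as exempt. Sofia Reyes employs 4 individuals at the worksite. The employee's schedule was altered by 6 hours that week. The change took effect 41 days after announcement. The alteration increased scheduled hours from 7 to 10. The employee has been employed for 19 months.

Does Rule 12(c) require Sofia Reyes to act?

(a) non-exempt — fails.
(i) no CBA — not met.
(ii) hours reduced — fails.
(b): F AND F → false.
(c) no recent notice — holds.
So (1) is satisfied (F OR F OR T).
(a) < 30 days' notice — not satisfied.
(b) tenure ≥ 24 mo. — not met.
(c) schedule shift > 8h — not satisfied.
So (2) is not satisfied (F OR F OR F).
Overall: T AND F → false.
Exception (≥ 7 at site) — not satisfied.
Result: main false OR exception false → false.

No — not required.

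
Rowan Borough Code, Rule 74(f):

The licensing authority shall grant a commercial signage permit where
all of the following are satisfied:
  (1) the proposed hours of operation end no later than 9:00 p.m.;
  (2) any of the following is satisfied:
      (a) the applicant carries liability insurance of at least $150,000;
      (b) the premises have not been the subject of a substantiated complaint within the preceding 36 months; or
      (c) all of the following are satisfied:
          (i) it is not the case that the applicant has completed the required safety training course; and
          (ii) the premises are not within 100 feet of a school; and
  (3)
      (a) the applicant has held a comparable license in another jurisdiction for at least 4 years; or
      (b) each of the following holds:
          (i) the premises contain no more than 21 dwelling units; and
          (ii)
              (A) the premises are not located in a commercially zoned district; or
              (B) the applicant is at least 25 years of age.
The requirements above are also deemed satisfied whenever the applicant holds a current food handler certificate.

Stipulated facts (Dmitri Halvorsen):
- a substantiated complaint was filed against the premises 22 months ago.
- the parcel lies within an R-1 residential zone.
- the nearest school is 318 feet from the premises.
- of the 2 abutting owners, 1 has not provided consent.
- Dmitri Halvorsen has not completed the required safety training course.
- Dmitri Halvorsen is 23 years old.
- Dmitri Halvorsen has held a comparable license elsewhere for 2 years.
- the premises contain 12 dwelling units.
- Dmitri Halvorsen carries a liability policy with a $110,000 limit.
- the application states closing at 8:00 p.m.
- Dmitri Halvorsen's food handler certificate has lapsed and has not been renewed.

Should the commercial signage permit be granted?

(1) closes by 9 p.m. — satisfied.
(a) insurance ≥ $150,000 — not met.
(b) no complaint in 36 mo. — not satisfied.
(i) not (safety training) — met.
(ii) ≥100 ft from school — satisfied.
So (c) is satisfied (T AND T).
(2) = F OR F OR T = true.
(a) prior license ≥ 4 yr — not satisfied.
(i) ≤ 21 units — satisfied.
(A) not (commercially zoned) — holds.
(B) age ≥ 25 — not satisfied.
(ii): T OR F → true.
(b) = T AND T = true.
(3): F OR T → true.
So Overall is satisfied (T AND T AND T).
Exception (food handler cert.) — not satisfied.
Result: main true OR exception false → true.

Yes — granted.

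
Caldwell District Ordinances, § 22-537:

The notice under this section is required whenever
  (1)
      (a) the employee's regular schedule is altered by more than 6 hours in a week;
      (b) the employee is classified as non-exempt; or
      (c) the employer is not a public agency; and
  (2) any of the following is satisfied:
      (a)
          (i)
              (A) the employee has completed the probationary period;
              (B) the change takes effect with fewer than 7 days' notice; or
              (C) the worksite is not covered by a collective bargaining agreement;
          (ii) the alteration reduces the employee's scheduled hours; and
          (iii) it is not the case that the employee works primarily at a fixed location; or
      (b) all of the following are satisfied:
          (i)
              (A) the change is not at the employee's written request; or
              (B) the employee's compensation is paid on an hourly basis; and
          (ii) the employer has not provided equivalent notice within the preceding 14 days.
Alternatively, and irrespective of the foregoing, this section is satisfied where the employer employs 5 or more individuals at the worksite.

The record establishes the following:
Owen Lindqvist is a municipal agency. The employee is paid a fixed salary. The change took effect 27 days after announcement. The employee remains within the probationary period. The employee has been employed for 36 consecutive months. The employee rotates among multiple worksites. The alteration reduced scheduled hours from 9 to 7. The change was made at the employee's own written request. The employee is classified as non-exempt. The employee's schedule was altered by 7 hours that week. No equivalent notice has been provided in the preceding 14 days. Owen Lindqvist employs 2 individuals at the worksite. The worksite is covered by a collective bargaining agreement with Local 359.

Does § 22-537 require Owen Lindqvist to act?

(a) schedule shift > 6h — met.
(b) non-exempt — satisfied.
(c) not (public agency) — fails.
(1) = T OR T OR F = true.
(A) past probation — not satisfied.
(B) < 7 days' notice — not met.
(C) no CBA — not satisfied.
(i): F OR F OR F → false.
(ii) hours reduced — met.
(iii) not (fixed location) — holds.
So (a) is not satisfied (F AND T AND T).
(A) not employee-requested — fails.
(B) hourly-paid — not met.
(i): F OR F → false.
(ii) no recent notice — holds.
So (b) is not satisfied (F AND T).
(2) = F OR F = false.
So Overall is not satisfied (T AND F).
Exception (≥ 5 at site) — not satisfied.
Result: main false OR exception false → false.

No — not required.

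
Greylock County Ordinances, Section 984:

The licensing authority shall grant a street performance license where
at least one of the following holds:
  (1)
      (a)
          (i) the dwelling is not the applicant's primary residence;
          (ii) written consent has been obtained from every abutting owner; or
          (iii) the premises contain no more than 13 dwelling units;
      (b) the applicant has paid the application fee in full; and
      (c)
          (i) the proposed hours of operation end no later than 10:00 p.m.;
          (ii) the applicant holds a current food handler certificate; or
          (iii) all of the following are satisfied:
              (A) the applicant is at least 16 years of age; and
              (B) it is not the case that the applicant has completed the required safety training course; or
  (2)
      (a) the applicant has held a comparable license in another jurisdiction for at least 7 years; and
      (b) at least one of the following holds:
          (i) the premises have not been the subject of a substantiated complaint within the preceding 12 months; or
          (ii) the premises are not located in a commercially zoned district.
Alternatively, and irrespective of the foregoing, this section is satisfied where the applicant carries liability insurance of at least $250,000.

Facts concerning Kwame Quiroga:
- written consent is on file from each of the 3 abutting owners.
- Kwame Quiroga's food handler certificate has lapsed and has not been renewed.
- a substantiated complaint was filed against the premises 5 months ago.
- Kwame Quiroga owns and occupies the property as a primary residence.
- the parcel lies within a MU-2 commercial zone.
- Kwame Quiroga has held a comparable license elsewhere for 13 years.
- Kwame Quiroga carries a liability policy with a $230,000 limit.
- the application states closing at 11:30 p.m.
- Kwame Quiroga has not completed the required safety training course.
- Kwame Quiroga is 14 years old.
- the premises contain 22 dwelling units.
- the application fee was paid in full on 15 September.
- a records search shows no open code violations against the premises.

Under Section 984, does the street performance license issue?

(i) not (primary residence) — fails.
(ii) all abutters consent — satisfied.
(iii) ≤ 13 units — not satisfied.
(a): F OR T OR F → true.
(b) fee paid — satisfied.
(i) closes by 10 p.m. — not met.
(ii) food handler cert. — not met.
(A) age ≥ 16 — not met.
(B) not (safety training) — satisfied.
So (iii) is not satisfied (F AND T).
So (c) is not satisfied (F OR F OR F).
(1) = T AND T AND F = false.
(a) prior license ≥ 7 yr — satisfied.
(i) no complaint in 12 mo. — fails.
(ii) not (commercially zoned) — not satisfied.
(b): F OR F → false.
(2) = T AND F = false.
So Overall is not satisfied (F OR F).
Exception (insurance ≥ $250,000) — not satisfied.
Result: main false OR exception false → false.

No — denied.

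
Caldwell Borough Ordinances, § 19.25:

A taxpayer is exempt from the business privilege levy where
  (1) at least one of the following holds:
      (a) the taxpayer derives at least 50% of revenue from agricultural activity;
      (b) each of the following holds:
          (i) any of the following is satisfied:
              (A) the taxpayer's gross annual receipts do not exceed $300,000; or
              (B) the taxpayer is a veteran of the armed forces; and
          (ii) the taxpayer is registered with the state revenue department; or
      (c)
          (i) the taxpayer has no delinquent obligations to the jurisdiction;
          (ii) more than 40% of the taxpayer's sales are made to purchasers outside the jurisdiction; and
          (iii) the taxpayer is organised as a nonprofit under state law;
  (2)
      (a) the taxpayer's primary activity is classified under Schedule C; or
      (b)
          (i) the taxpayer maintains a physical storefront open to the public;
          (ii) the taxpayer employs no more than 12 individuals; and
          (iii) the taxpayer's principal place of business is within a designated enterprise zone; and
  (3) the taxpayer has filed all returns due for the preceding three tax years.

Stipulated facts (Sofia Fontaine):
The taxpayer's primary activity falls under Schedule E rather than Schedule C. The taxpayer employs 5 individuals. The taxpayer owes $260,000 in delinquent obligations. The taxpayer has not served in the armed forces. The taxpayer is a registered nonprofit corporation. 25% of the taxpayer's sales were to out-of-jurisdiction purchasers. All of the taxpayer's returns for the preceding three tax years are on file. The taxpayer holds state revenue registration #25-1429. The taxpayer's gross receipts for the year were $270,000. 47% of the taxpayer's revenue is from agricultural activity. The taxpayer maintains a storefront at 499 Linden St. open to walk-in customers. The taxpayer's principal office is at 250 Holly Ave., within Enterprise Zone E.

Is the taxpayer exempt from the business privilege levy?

Yes — exempt.

(a) ≥50% agricultural — not satisfied.
(A) receipts ≤ $300,000 — met.
(B) veteran — not met.
(i): T OR F → true.
(ii) state-registered — satisfied.
(b): T AND T → true.
(i) no delinquency — not met.
(ii) >40% out-of-jur. sales — not met.
(iii) nonprofit — met.
(c): F AND F AND T → false.
(1) = F OR T OR F = true.
(a) Schedule C activity — not satisfied.
(i) has storefront — holds.
(ii) ≤ 12 employees — holds.
(iii) in enterprise zone — met.
(b) = T AND T AND T = true.
(2) = F OR T = true.
(3) returns current — holds.
Overall = T AND T AND T = true.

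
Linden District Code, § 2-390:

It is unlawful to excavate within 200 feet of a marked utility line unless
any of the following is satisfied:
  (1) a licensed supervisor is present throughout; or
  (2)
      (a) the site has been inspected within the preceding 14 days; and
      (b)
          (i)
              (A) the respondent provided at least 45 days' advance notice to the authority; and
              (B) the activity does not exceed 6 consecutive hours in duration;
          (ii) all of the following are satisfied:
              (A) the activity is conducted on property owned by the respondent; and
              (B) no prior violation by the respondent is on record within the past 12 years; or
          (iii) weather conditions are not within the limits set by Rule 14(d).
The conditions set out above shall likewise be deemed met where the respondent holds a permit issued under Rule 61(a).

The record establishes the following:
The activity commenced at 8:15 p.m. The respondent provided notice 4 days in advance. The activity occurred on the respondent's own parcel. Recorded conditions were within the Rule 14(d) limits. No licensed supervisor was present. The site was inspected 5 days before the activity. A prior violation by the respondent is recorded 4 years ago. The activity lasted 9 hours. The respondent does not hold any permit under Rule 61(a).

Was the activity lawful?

No — unlawful.

(1) supervisor present — not satisfied.
(a) site inspected — holds.
(A) ≥45 days' notice — not satisfied.
(B) ≤ 6 hrs duration — not met.
(i): F AND F → false.
(A) own property — met.
(B) no prior violation — fails.
(ii) = T AND F = false.
(iii) not (weather ok) — fails.
(b) = F OR F OR F = false.
So (2) is not satisfied (T AND F).
Overall: F OR F → false.
Exception (holds permit) — not satisfied.
Result: main false OR exception false → false.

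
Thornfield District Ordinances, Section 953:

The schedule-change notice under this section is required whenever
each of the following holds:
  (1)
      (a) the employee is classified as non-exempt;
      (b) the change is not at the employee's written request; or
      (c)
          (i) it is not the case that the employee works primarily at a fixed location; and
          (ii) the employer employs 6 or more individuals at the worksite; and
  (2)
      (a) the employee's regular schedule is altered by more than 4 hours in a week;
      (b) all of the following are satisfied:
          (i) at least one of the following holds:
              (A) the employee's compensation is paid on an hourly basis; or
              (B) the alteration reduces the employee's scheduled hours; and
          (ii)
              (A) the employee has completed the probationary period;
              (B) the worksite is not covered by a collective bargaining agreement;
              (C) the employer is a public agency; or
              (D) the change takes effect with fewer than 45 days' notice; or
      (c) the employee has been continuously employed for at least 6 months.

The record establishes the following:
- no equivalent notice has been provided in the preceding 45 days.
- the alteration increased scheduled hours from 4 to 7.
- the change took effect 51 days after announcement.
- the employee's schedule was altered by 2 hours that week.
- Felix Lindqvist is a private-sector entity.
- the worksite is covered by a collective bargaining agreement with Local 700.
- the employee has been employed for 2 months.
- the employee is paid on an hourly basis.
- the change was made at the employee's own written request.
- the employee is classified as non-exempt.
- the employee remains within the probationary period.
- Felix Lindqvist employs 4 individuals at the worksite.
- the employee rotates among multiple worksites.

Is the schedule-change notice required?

No — not required.

(a) non-exempt — holds.
(b) not employee-requested — not met.
(i) not (fixed location) — met.
(ii) ≥ 6 at site — not satisfied.
(c) = T AND F = false.
(1): T OR F OR F → true.
(a) schedule shift > 4h — not met.
(A) hourly-paid — holds.
(B) hours reduced — not satisfied.
(i) = T OR F = true.
(A) past probation — fails.
(B) no CBA — not satisfied.
(C) public agency — not met.
(D) < 45 days' notice — not satisfied.
So (ii) is not satisfied (F OR F OR F OR F).
(b): T AND F → false.
(c) tenure ≥ 6 mo. — not met.
(2): F OR F OR F → false.
Overall: T AND F → false.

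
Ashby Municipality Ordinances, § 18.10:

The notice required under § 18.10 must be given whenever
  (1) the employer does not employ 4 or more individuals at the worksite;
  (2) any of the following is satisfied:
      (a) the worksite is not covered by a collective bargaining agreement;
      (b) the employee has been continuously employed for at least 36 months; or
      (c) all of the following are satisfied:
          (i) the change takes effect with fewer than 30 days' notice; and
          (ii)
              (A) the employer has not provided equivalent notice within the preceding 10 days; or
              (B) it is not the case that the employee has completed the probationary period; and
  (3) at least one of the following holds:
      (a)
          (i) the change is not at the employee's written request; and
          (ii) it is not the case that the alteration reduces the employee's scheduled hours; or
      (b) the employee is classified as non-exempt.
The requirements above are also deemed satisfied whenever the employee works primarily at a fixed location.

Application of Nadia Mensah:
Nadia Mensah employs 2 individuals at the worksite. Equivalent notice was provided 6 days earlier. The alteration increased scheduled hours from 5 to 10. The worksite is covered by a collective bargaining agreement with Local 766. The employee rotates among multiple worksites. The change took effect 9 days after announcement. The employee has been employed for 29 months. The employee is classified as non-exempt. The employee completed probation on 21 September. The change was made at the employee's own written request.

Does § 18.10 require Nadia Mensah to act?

No — not required.

(1) not (≥ 4 at site) — holds.
(a) no CBA — not met.
(b) tenure ≥ 36 mo. — not met.
(i) < 30 days' notice — satisfied.
(A) no recent notice — fails.
(B) not (past probation) — fails.
(ii): F OR F → false.
So (c) is not satisfied (T AND F).
So (2) is not satisfied (F OR F OR F).
(i) not employee-requested — not satisfied.
(ii) not (hours reduced) — holds.
So (a) is not satisfied (F AND T).
(b) non-exempt — met.
(3) = F OR T = true.
Overall: T AND F AND T → false.
Exception (fixed location) — not satisfied.
Result: main false OR exception false → false.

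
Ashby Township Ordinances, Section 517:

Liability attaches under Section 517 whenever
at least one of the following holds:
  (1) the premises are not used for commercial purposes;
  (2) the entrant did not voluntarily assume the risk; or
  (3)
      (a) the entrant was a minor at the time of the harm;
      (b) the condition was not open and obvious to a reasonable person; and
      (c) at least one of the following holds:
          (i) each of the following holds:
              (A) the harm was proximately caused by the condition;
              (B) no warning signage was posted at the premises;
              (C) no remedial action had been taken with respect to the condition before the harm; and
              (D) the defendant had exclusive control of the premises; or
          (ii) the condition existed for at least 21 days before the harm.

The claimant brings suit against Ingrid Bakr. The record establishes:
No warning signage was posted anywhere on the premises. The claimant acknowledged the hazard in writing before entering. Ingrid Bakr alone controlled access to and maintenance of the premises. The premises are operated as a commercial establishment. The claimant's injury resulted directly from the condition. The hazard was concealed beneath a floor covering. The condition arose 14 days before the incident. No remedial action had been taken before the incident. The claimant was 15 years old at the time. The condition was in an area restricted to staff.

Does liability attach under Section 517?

(1) not (commercial use) — not satisfied.
(2) no assumed risk — fails.
(a) entrant a minor — holds.
(b) not open/obvious — satisfied.
(A) proximate cause — satisfied.
(B) no signage posted — holds.
(C) no remedial action — holds.
(D) exclusive control — met.
(i) = T AND T AND T AND T = true.
(ii) condition ≥21 days old — not met.
(c) = T OR F = true.
So (3) is satisfied (T AND T AND T).
Overall: F OR F OR T → true.

Yes — liable.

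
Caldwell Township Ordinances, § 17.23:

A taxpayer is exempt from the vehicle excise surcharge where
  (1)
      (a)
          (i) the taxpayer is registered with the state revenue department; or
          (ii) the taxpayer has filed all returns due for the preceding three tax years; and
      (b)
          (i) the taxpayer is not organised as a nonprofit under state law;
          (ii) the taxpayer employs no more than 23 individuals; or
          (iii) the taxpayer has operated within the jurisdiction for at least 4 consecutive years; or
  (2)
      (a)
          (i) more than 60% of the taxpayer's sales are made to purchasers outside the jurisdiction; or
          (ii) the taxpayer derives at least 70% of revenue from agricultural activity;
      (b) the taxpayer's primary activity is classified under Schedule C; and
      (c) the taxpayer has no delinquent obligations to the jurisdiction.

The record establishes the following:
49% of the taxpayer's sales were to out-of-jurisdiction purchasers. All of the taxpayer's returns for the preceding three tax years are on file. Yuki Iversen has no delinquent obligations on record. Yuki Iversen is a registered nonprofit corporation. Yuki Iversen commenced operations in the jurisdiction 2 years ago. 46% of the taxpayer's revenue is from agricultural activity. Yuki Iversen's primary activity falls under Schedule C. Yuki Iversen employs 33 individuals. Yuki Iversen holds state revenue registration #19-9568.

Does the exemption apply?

(i) state-registered — holds.
(ii) returns current — met.
So (a) is satisfied (T OR T).
(i) not (nonprofit) — not satisfied.
(ii) ≤ 23 employees — not met.
(iii) ≥ 4 yrs in jurisdiction — not met.
(b): F OR F OR F → false.
So (1) is not satisfied (T AND F).
(i) >60% out-of-jur. sales — not satisfied.
(ii) ≥70% agricultural — fails.
(a): F OR F → false.
(b) Schedule C activity — holds.
(c) no delinquency — holds.
So (2) is not satisfied (F AND T AND T).
So Overall is not satisfied (F OR F).

No — not exempt.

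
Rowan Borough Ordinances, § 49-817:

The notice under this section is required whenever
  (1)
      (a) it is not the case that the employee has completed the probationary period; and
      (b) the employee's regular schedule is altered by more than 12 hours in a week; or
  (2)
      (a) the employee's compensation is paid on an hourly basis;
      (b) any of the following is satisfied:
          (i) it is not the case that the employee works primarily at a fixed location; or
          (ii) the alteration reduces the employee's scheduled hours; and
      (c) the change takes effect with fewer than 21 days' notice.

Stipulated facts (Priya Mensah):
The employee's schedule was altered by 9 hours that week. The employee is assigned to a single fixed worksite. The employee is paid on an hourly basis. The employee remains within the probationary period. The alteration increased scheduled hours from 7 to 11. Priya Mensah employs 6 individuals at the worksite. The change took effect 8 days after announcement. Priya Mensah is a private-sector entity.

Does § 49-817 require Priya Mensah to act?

(a) not (past probation) — met.
(b) schedule shift > 12h — not satisfied.
(1): T AND F → false.
(a) hourly-paid — holds.
(i) not (fixed location) — not satisfied.
(ii) hours reduced — fails.
So (b) is not satisfied (F OR F).
(c) < 21 days' notice — satisfied.
(2): T AND F AND T → false.
Overall: F OR F → false.

No — not required.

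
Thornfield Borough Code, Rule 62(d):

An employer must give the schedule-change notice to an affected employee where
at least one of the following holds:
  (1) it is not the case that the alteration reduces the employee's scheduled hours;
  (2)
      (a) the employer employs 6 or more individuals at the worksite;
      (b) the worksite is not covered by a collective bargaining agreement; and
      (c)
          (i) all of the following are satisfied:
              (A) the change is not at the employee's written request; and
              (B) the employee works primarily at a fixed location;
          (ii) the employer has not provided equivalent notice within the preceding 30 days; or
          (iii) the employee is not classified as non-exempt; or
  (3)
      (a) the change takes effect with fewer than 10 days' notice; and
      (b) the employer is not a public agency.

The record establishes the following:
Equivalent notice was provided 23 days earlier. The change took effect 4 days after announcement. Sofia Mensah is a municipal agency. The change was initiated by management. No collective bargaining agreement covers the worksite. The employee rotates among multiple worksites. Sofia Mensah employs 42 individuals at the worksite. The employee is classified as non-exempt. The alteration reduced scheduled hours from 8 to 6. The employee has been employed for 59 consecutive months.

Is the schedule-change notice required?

No — not required.

(1) not (hours reduced) — fails.
(a) ≥ 6 at site — satisfied.
(b) no CBA — met.
(A) not employee-requested — met.
(B) fixed location — not met.
(i) = T AND F = false.
(ii) no recent notice — not met.
(iii) not (non-exempt) — not met.
(c): F OR F OR F → false.
So (2) is not satisfied (T AND T AND F).
(a) < 10 days' notice — satisfied.
(b) not (public agency) — fails.
So (3) is not satisfied (T AND F).
Overall: F OR F OR F → false.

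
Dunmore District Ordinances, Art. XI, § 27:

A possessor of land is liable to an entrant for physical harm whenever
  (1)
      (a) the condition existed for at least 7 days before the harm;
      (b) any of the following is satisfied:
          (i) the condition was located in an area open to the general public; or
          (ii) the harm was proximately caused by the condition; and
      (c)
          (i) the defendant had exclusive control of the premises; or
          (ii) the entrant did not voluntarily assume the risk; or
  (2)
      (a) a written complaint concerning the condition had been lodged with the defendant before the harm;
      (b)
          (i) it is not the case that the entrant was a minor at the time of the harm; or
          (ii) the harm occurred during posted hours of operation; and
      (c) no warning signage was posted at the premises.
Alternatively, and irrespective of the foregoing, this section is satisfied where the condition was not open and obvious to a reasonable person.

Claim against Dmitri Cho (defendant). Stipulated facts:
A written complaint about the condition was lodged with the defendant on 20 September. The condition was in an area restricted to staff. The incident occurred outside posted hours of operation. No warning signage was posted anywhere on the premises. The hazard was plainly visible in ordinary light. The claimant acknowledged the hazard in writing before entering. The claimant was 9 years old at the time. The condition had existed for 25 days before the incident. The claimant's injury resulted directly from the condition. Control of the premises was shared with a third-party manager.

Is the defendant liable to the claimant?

(a) condition ≥7 days old — met.
(i) public area — not satisfied.
(ii) proximate cause — satisfied.
(b): F OR T → true.
(i) exclusive control — not satisfied.
(ii) no assumed risk — fails.
(c): F OR F → false.
(1): T AND T AND F → false.
(a) complaint lodged — satisfied.
(i) not (entrant a minor) — fails.
(ii) during posted hours — not met.
So (b) is not satisfied (F OR F).
(c) no signage posted — holds.
(2): T AND F AND T → false.
So Overall is not satisfied (F OR F).
Exception (not open/obvious) — not satisfied.
Result: main false OR exception false → false.

No — not liable.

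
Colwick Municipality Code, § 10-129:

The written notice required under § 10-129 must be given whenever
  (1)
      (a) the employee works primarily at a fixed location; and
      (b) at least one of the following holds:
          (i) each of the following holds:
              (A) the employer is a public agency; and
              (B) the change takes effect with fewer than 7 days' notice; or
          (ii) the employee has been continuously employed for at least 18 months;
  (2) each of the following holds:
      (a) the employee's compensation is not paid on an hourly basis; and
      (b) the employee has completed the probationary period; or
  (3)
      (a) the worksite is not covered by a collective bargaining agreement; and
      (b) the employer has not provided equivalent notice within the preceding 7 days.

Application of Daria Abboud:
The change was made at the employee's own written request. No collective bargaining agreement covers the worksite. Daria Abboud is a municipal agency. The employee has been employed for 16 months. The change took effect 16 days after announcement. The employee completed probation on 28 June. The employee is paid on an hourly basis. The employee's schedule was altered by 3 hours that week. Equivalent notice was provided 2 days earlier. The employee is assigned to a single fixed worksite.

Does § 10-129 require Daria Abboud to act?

No — not required.

(a) fixed location — satisfied.
(A) public agency — met.
(B) < 7 days' notice — not satisfied.
(i) = T AND F = false.
(ii) tenure ≥ 18 mo. — not met.
(b) = F OR F = false.
(1) = T AND F = false.
(a) not (hourly-paid) — not satisfied.
(b) past probation — holds.
(2) = F AND T = false.
(a) no CBA — satisfied.
(b) no recent notice — fails.
(3): T AND F → false.
Overall = F OR F OR F = false.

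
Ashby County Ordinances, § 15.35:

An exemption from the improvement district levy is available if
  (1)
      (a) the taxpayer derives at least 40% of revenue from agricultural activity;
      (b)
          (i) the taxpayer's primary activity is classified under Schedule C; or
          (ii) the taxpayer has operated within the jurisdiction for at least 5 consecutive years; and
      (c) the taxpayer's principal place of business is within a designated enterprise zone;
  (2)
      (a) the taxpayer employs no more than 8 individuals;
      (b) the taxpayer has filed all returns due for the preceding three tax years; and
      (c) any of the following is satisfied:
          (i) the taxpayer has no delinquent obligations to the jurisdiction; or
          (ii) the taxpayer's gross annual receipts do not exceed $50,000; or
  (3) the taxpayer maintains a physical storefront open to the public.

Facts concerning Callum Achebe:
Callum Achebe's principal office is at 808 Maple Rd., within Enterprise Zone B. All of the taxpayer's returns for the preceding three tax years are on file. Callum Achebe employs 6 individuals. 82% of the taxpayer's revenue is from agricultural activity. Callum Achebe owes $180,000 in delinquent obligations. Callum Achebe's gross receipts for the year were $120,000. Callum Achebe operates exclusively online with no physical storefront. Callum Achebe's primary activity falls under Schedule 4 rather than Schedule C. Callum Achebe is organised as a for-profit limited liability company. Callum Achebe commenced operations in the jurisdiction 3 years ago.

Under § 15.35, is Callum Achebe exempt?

(a) ≥40% agricultural — holds.
(i) Schedule C activity — not satisfied.
(ii) ≥ 5 yrs in jurisdiction — not satisfied.
(b): F OR F → false.
(c) in enterprise zone — met.
(1) = T AND F AND T = false.
(a) ≤ 8 employees — satisfied.
(b) returns current — met.
(i) no delinquency — fails.
(ii) receipts ≤ $50,000 — not satisfied.
So (c) is not satisfied (F OR F).
So (2) is not satisfied (T AND T AND F).
(3) has storefront — fails.
Overall = F OR F OR F = false.

No — not exempt.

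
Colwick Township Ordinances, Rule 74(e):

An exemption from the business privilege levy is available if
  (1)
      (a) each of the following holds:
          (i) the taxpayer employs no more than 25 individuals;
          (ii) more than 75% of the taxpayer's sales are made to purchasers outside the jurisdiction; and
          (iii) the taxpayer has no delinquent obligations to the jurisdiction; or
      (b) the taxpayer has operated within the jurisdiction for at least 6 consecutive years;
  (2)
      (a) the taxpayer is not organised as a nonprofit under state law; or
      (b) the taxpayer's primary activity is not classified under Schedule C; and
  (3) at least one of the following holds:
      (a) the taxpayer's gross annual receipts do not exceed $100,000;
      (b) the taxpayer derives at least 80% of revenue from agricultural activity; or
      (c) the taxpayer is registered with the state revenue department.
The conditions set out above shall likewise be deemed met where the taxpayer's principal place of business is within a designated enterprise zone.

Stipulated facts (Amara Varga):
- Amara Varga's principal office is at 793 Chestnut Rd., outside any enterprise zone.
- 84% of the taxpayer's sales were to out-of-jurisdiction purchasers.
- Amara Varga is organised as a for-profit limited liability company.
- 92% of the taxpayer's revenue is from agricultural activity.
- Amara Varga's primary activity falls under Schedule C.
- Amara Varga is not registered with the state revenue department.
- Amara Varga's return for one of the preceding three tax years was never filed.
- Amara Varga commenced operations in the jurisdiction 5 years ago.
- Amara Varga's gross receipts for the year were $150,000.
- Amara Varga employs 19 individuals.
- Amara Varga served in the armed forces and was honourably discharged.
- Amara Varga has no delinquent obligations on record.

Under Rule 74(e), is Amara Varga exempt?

(i) ≤ 25 employees — met.
(ii) >75% out-of-jur. sales — holds.
(iii) no delinquency — satisfied.
So (a) is satisfied (T AND T AND T).
(b) ≥ 6 yrs in jurisdiction — not met.
(1): T OR F → true.
(a) not (nonprofit) — met.
(b) not (Schedule C activity) — fails.
(2): T OR F → true.
(a) receipts ≤ $100,000 — not met.
(b) ≥80% agricultural — satisfied.
(c) state-registered — not met.
(3) = F OR T OR F = true.
Overall = T AND T AND T = true.
Exception (in enterprise zone) — not satisfied.
Result: main true OR exception false → true.

Yes — exempt.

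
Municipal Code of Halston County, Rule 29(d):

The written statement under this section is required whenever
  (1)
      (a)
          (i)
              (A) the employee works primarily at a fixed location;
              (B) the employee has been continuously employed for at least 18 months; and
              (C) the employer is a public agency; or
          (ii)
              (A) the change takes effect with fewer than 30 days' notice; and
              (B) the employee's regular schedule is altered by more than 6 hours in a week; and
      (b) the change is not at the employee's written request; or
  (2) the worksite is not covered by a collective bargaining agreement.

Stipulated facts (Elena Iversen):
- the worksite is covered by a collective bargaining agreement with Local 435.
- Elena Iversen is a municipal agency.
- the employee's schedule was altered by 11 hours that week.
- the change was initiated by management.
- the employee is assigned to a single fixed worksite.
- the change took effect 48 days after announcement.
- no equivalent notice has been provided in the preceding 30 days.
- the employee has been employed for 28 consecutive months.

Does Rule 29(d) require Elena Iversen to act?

(A) fixed location — met.
(B) tenure ≥ 18 mo. — holds.
(C) public agency — holds.
(i) = T AND T AND T = true.
(A) < 30 days' notice — fails.
(B) schedule shift > 6h — met.
(ii): F AND T → false.
So (a) is satisfied (T OR F).
(b) not employee-requested — holds.
(1) = T AND T = true.
(2) no CBA — not met.
Overall = T OR F = true.

Yes — required.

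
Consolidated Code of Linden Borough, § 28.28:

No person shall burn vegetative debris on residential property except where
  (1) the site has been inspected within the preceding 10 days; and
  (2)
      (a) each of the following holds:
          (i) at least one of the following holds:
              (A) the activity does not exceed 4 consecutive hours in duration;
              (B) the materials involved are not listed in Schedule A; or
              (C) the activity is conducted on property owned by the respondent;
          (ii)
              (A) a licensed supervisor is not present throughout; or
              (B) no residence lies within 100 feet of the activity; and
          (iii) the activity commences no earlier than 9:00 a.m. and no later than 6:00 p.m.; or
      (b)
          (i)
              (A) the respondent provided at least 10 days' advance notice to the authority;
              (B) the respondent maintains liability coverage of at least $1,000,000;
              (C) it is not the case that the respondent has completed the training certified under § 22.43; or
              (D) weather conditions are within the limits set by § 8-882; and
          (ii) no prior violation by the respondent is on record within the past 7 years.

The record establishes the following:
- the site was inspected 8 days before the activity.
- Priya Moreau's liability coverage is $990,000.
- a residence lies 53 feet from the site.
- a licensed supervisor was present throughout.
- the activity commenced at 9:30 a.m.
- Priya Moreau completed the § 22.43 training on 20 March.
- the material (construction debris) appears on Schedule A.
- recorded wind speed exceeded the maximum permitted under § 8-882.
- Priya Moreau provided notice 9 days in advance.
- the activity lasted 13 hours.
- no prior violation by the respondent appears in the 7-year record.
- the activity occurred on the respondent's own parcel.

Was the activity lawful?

(1) site inspected — met.
(A) ≤ 4 hrs duration — not met.
(B) not (Schedule A material) — not met.
(C) own property — satisfied.
(i) = F OR F OR T = true.
(A) not (supervisor present) — not satisfied.
(B) no residence in 100 ft — fails.
(ii): F OR F → false.
(iii) start within hours — satisfied.
(a): T AND F AND T → false.
(A) ≥10 days' notice — fails.
(B) coverage ≥ $1,000,000 — not satisfied.
(C) not (training certified) — fails.
(D) weather ok — not met.
(i): F OR F OR F OR F → false.
(ii) no prior violation — met.
So (b) is not satisfied (F AND T).
(2) = F OR F = false.
So Overall is not satisfied (T AND F).

No — unlawful.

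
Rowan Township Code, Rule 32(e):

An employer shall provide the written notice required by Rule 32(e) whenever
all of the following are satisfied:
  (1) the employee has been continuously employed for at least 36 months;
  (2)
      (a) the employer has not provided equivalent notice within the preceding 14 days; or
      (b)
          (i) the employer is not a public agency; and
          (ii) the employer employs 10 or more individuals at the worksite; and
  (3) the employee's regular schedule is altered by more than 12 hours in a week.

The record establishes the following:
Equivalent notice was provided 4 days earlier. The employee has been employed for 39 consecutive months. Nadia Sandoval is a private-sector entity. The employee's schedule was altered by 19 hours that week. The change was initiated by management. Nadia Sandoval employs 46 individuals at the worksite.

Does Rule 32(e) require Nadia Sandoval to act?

(1) tenure ≥ 36 mo. — holds.
(a) no recent notice — not satisfied.
(i) not (public agency) — satisfied.
(ii) ≥ 10 at site — holds.
(b): T AND T → true.
So (2) is satisfied (F OR T).
(3) schedule shift > 12h — satisfied.
Overall: T AND T AND T → true.

Yes — required.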